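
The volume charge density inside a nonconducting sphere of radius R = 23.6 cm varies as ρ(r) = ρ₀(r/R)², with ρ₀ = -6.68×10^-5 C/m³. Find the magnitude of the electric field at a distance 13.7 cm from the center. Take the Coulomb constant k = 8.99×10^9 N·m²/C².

Take a concentric spherical Gaussian surface of radius r = 13.7 cm (r < R).
Integrate the density: Q_enc = 4π ∫₀^r ρ₀(r'/R)^2 r'² dr' = 4πρ₀ r^5/(5·R²) = -1.455×10^-7 C.
Applying ∮E·dA = Q_enc/ε₀ with Φ = E(4πr²):
E = k|Q_enc|/r² = (8.99×10^9)(1.455e-7)/(0.137)² = 6.97e4 N/C.

E ≈ 6.97×10^4 N/C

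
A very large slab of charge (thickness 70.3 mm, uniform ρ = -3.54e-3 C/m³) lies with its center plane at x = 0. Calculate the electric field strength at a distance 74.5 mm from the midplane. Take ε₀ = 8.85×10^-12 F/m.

The point |x| = 74.5 mm lies outside the slab (half-thickness 0.03515 m). A symmetric pillbox spanning the full slab encloses Q_enc = ρ·d·A.
Flux = 2EA ⇒ E = |ρ|d/(2ε₀), independent of distance outside.
E = (3.54e-3)(0.0703)/(2·8.85×10^-12) = 1.41e7 N/C.

1.41×10^7 N/C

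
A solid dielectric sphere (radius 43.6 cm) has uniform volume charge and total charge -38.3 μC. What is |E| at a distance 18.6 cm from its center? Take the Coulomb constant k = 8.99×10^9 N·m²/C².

Take a concentric spherical Gaussian surface of radius r = 18.6 cm (r < R).
Only the charge within r is enclosed: Q_enc = Q·(r/R)³ = (-38.3 μC)·(18.6 cm/43.6 cm)³ = -2.974×10^-6 C.
By Gauss's law, ∮E·dA = E·4πr² = Q_enc/ε₀.
E = k|Q_enc|/r² = (8.99×10^9)(2.974×10^-6)/(0.186)² = 7.73e5 N/C.

E ≈ 7.73e5 N/C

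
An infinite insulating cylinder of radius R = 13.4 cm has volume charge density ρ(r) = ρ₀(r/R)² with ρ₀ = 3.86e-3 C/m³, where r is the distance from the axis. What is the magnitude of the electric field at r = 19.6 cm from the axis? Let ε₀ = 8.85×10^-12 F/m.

Take a coaxial cylindrical Gaussian surface of radius r = 19.6 cm and length L (r > R, full charge per length enclosed).
λ_enc = 2π ∫₀^R ρ₀(r'/R)^2 r' dr' = 2πρ₀R²/4 = 1.089e-4 C/m.
By Gauss's law (flux through the curved wall only), E·2πrL = λ_enc L/ε₀.
E = |λ_enc|/(2πε₀r) = (1.089×10^-4)/(2π·8.85×10^-12·0.196) = 9.99e6 N/C.

|E| ≈ 9.99e6 N/C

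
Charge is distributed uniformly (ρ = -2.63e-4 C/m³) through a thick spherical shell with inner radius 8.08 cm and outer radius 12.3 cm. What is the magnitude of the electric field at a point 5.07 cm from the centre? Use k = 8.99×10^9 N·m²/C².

Symmetry ⇒ E = E(r) r̂. Gaussian sphere of radius r = 5.07 cm (r < 8.08 cm, inside the empty cavity).
No charge is enclosed, so by Gauss's law E·4πr² = 0 ⇒ E = 0.

|E| = 0 V/m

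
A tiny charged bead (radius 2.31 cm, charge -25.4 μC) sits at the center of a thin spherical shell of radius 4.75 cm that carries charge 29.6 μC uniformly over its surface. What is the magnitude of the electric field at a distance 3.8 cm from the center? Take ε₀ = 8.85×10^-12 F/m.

Symmetry ⇒ E = E(r) r̂. Gaussian sphere of radius r = 3.8 cm (between the bodies, 2.31 cm < r < 4.75 cm).
The shell at 4.75 cm lies outside the Gaussian surface, so Q_enc = -25.4 μC = -2.54e-5 C.
Applying ∮E·dA = Q_enc/ε₀ with Φ = E(4πr²):
E = |Q_enc|/(4πε₀r²) = (2.54×10^-5)/(4π·8.85×10^-12·(0.038)²) = 1.58×10^8 N/C.

1.58e8 N/C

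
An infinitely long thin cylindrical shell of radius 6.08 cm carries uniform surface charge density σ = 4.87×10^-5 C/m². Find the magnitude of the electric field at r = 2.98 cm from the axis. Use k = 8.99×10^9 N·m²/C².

E = 0 (no enclosed charge)

By cylindrical symmetry E is radial; use a coaxial Gaussian cylinder of radius 2.98 cm and length L (r < 6.08 cm, inside the shell).
No charge is enclosed, so Gauss's law gives E·2πrL = 0 ⇒ E = 0.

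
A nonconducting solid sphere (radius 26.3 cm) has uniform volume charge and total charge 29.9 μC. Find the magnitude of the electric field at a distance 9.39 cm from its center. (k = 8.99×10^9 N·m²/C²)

Take a concentric spherical Gaussian surface of radius r = 9.39 cm (r < R).
Only the charge within r is enclosed: Q_enc = Q·(r/R)³ = (29.9 μC)·(9.39 cm/26.3 cm)³ = 1.361×10^-6 C.
By Gauss's law, ∮E·dA = E·4πr² = Q_enc/ε₀.
E = k|Q_enc|/r² = (8.99×10^9)(1.361e-6)/(0.0939)² = 1.39e6 N/C.

E ≈ 1.39e6 N/C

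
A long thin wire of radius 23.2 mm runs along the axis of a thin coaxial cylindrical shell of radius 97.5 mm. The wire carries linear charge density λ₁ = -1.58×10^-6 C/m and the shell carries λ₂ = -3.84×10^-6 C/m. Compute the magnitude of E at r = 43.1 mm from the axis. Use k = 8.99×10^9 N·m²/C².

By cylindrical symmetry E is radial; use a coaxial Gaussian cylinder of radius 43.1 mm and length L (between the conductors, 23.2 mm < r < 97.5 mm).
The shell at 97.5 mm lies outside the Gaussian surface, so λ_enc = λ₁ = -1.58e-6 C/m.
Gauss's law: E·2πrL = λ_enc L/ε₀.
E = 2k|λ_enc|/r = 2(8.99×10^9)(1.58e-6)/(0.0431) = 6.59×10^5 N/C.

6.59×10^5 N/C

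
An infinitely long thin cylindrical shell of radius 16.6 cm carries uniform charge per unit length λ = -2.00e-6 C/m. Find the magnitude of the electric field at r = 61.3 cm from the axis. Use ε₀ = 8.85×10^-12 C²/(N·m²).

|E| ≈ 5.87×10^4 N/C

Coaxial Gaussian cylinder, radius r = 61.3 cm, length L (r > 16.6 cm).
The full line charge is enclosed: λ_enc = -2.00×10^-6 C/m.
Applying ∮E·dA = Q_enc/ε₀ with the end caps contributing no flux:
E = |λ_enc|/(2πε₀r) = (2.00e-6)/(2π·8.85×10^-12·0.613) = 5.87e4 N/C.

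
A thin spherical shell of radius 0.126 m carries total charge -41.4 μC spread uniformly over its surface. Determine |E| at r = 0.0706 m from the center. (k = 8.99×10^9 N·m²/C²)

Symmetry ⇒ E = E(r) r̂. Gaussian sphere of radius r = 0.0706 m (inside the shell, r < 0.126 m).
No charge lies within this surface, so Q_enc = 0 and Gauss's law gives E·4πr² = 0 ⇒ E = 0.

E = 0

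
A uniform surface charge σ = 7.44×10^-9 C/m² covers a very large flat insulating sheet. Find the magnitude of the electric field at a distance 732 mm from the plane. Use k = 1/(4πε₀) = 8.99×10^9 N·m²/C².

The symmetry is planar: E is normal to the sheet and the same magnitude on both sides. Take a pillbox straddling the sheet with end-cap area A.
Flux Φ = 2EA and Q_enc = σA, so 2EA = σA/ε₀ ⇒ E = |σ|/(2ε₀), independent of distance.
E = 2πk|σ| = 2π(8.99×10^9)(7.44×10^-9) = 420 N/C.

E ≈ 420 N/C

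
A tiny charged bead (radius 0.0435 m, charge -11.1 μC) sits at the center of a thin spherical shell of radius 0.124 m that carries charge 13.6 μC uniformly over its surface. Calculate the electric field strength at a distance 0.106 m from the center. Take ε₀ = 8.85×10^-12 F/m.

Use a concentric Gaussian sphere at r = 0.106 m (between the bodies, 0.0435 m < r < 0.124 m).
Only the inner charge is enclosed; the outer shell contributes nothing inside itself. Q_enc = -11.1 μC = -1.11×10^-5 C.
By Gauss's law, ∮E·dA = E·4πr² = Q_enc/ε₀.
E = |Q_enc|/(4πε₀r²) = (1.11×10^-5)/(4π·8.85×10^-12·(0.106)²) = 8.88e6 N/C.

|E| ≈ 8.88×10^6 N/C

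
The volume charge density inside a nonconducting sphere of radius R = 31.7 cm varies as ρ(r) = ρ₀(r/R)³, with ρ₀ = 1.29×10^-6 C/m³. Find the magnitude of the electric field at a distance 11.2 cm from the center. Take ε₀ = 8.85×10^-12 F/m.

E = 120 V/m

Use a concentric Gaussian sphere at r = 11.2 cm (r < R).
Integrate the density: Q_enc = 4π ∫₀^r ρ₀(r'/R)^3 r'² dr' = 4πρ₀ r^6/(6·R³) = 1.674×10^-10 C.
By Gauss's law, ∮E·dA = E·4πr² = Q_enc/ε₀.
E = |Q_enc|/(4πε₀r²) = (1.674×10^-10)/(4π·8.85×10^-12·(0.112)²) = 120 N/C.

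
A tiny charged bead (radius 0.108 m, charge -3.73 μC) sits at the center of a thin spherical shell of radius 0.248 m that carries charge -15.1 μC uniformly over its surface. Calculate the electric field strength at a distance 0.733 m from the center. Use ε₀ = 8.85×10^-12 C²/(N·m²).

E = 3.15×10^5 V/m

Use a concentric Gaussian sphere at r = 0.733 m (r > 0.248 m, enclosing both).
Q_enc = (-3.73 μC) + (-15.1 μC) = -1.883×10^-5 C.
Applying ∮E·dA = Q_enc/ε₀ with Φ = E(4πr²):
E = |Q_enc|/(4πε₀r²) = (1.883e-5)/(4π·8.85×10^-12·(0.733)²) = 3.15e5 N/C.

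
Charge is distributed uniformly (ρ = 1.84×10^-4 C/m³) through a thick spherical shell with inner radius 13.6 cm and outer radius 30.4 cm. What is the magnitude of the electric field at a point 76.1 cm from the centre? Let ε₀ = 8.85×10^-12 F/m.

Take a concentric spherical Gaussian surface of radius r = 76.1 cm (r > 30.4 cm, enclosing the whole shell).
Q_enc = ρ·(4π/3)(b³ − a³) = (1.84e-4)·(4π/3)·((0.304)³ − (0.136)³) = 1.971e-5 C.
By Gauss's law, ∮E·dA = E·4πr² = Q_enc/ε₀.
E = |Q_enc|/(4πε₀r²) = (1.971×10^-5)/(4π·8.85×10^-12·(0.761)²) = 3.06e5 N/C.

E ≈ 3.06×10^5 N/C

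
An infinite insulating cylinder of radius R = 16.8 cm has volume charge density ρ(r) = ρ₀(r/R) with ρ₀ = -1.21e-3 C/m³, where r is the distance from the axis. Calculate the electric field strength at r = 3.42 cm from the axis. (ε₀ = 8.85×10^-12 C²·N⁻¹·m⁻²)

Coaxial Gaussian cylinder, radius r = 3.42 cm, length L (r < R).
λ_enc = ∫₀^r ρ(r')·2πr' dr' = (2πρ₀/R)·r^3/3 = -6.034×10^-7 C/m.
By Gauss's law (flux through the curved wall only), E·2πrL = λ_enc L/ε₀.
E = |λ_enc|/(2πε₀r) = (6.034×10^-7)/(2π·8.85×10^-12·0.0342) = 3.17×10^5 N/C.

|E| ≈ 3.17e5 N/C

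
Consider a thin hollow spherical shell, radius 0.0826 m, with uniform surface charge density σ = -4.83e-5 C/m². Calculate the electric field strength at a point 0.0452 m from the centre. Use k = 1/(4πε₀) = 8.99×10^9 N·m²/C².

Use a concentric Gaussian sphere at r = 0.0452 m (inside the shell, r < 0.0826 m).
No charge lies within this surface, so Q_enc = 0 and Gauss's law gives E·4πr² = 0 ⇒ E = 0.

E = 0 (no enclosed charge)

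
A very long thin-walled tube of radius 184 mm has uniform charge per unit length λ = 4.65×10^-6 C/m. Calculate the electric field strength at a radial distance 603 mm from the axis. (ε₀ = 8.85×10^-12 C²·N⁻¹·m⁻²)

By cylindrical symmetry E is radial; use a coaxial Gaussian cylinder of radius 603 mm and length L (r > 184 mm).
The full line charge is enclosed: λ_enc = 4.65×10^-6 C/m.
By Gauss's law (flux through the curved wall only), E·2πrL = λ_enc L/ε₀.
E = |λ_enc|/(2πε₀r) = (4.65×10^-6)/(2π·8.85×10^-12·0.603) = 1.39×10^5 N/C.

E = 1.39e5 V/m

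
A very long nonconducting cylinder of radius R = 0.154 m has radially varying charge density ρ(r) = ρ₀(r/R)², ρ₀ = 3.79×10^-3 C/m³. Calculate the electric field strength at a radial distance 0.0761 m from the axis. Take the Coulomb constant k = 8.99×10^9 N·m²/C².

Take a coaxial cylindrical Gaussian surface of radius r = 0.0761 m and length L (r < R).
λ_enc = ∫₀^r ρ(r')·2πr' dr' = (2πρ₀/R²)·r^4/4 = 8.419×10^-6 C/m.
By Gauss's law (flux through the curved wall only), E·2πrL = λ_enc L/ε₀.
E = 2k|λ_enc|/r = 2(8.99×10^9)(8.419×10^-6)/(0.0761) = 1.99×10^6 N/C.

E ≈ 1.99e6 V/m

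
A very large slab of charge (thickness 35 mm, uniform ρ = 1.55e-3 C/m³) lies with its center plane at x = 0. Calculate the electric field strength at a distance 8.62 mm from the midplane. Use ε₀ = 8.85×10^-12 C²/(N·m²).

|E| = 1.51e6 N/C

By symmetry E is perpendicular to the slab. A Gaussian pillbox from −8.62 mm to +8.62 mm (face area A) lies entirely within the slab.
Q_enc = ρ·(2x)·A and flux = 2EA, so 2EA = 2ρxA/ε₀ ⇒ E = |ρ|x/ε₀.
E = (1.55×10^-3)(0.00862)/(8.85×10^-12) = 1.51e6 N/C.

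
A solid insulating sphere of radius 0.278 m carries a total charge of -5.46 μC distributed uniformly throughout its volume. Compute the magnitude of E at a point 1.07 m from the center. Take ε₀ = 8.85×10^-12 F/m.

|E| ≈ 4.29e4 V/m

Take a concentric spherical Gaussian surface of radius r = 1.07 m (r > R, so the entire charge is enclosed).
Q_enc = -5.46 μC = -5.46×10^-6 C.
Since E is radial and uniform over the Gaussian sphere, Φ = E·4πr² = Q_enc/ε₀.
E = |Q_enc|/(4πε₀r²) = (5.46×10^-6)/(4π·8.85×10^-12·(1.07)²) = 4.29×10^4 N/C.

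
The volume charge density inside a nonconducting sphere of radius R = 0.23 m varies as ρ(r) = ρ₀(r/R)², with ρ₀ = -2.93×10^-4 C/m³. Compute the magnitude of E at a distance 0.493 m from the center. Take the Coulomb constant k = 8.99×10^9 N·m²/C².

By spherical symmetry E is radial; choose a Gaussian sphere of radius r = 0.493 m (r > R, all charge enclosed).
Q_enc = 4π ∫₀^R ρ₀(r'/R)^2 r'² dr' = 4πρ₀R³/5 = -8.96e-6 C.
Applying ∮E·dA = Q_enc/ε₀ with Φ = E(4πr²):
E = k|Q_enc|/r² = (8.99×10^9)(8.96×10^-6)/(0.493)² = 3.31×10^5 N/C.

|E| ≈ 3.31e5 N/C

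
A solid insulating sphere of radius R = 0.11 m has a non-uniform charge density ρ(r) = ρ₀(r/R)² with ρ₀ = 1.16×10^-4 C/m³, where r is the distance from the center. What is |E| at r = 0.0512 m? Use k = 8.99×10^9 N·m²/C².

|E| = 2.91×10^4 V/m

Take a concentric spherical Gaussian surface of radius r = 0.0512 m (r < R).
Integrate the density: Q_enc = 4π ∫₀^r ρ₀(r'/R)^2 r'² dr' = 4πρ₀ r^5/(5·R²) = 8.477×10^-9 C.
Since E is radial and uniform over the Gaussian sphere, Φ = E·4πr² = Q_enc/ε₀.
E = k|Q_enc|/r² = (8.99×10^9)(8.477×10^-9)/(0.0512)² = 2.91×10^4 N/C.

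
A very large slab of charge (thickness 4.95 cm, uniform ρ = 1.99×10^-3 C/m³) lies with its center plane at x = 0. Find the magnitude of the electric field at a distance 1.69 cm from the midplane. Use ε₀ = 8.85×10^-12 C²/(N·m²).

By symmetry E is perpendicular to the slab. A Gaussian pillbox from −1.69 cm to +1.69 cm (face area A) lies entirely within the slab.
Q_enc = ρ·(2x)·A and flux = 2EA, so 2EA = 2ρxA/ε₀ ⇒ E = |ρ|x/ε₀.
E = (1.99×10^-3)(0.0169)/(8.85×10^-12) = 3.80×10^6 N/C.

|E| = 3.80×10^6 V/m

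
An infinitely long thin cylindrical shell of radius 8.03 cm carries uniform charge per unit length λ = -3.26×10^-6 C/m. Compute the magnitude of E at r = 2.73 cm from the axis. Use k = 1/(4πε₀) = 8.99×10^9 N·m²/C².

E = 0

By cylindrical symmetry E is radial; use a coaxial Gaussian cylinder of radius 2.73 cm and length L (r < 8.03 cm, inside the shell).
All the surface charge lies outside this cylinder: Q_enc = 0, hence E = 0.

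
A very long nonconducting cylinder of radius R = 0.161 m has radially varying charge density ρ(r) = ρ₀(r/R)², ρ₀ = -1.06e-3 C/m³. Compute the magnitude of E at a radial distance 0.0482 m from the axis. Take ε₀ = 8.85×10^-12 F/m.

1.29×10^5 N/C

Coaxial Gaussian cylinder, radius r = 0.0482 m, length L (r < R).
λ_enc = ∫₀^r ρ(r')·2πr' dr' = (2πρ₀/R²)·r^4/4 = -3.467×10^-7 C/m.
By Gauss's law (flux through the curved wall only), E·2πrL = λ_enc L/ε₀.
E = |λ_enc|/(2πε₀r) = (3.467×10^-7)/(2π·8.85×10^-12·0.0482) = 1.29e5 N/C.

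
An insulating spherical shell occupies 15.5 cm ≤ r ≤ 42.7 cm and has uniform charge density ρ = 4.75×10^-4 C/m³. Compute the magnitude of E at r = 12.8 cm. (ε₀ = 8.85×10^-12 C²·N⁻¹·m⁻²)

E = 0 (no enclosed charge)

Take a concentric spherical Gaussian surface of radius r = 12.8 cm (r < 15.5 cm, inside the empty cavity).
Q_enc = 0 (all charge lies at larger r); Gauss's law gives E = 0.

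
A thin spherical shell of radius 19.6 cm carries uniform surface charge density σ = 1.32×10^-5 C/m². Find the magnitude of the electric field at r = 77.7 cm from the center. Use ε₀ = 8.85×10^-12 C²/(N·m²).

|E| = 9.49×10^4 N/C

Use a concentric Gaussian sphere at r = 77.7 cm (r > 19.6 cm).
The entire shell is enclosed: Q_enc = σ·4πR² = (1.32×10^-5)·4π·(0.196)² = 6.372e-6 C.
By Gauss's law, ∮E·dA = E·4πr² = Q_enc/ε₀.
E = |Q_enc|/(4πε₀r²) = (6.372e-6)/(4π·8.85×10^-12·(0.777)²) = 9.49e4 N/C.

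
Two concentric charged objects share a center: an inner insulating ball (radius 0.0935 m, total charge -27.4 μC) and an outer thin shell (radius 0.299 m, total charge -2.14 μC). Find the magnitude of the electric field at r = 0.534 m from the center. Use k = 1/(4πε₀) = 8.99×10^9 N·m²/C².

By spherical symmetry E is radial; choose a Gaussian sphere of radius r = 0.534 m (r > 0.299 m, enclosing both).
Q_enc = (-27.4 μC) + (-2.14 μC) = -2.954e-5 C.
Since E is radial and uniform over the Gaussian sphere, Φ = E·4πr² = Q_enc/ε₀.
E = k|Q_enc|/r² = (8.99×10^9)(2.954e-5)/(0.534)² = 9.31×10^5 N/C.

|E| = 9.31×10^5 N/C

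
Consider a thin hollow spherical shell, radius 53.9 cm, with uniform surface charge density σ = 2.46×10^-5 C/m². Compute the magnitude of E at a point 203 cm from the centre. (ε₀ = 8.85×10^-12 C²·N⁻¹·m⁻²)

Symmetry ⇒ E = E(r) r̂. Gaussian sphere of radius r = 203 cm (r > 53.9 cm).
The entire shell is enclosed: Q_enc = σ·4πR² = (2.46×10^-5)·4π·(0.539)² = 8.981e-5 C.
Applying ∮E·dA = Q_enc/ε₀ with Φ = E(4πr²):
E = |Q_enc|/(4πε₀r²) = (8.981×10^-5)/(4π·8.85×10^-12·(2.03)²) = 1.96×10^5 N/C.

|E| ≈ 1.96e5 V/m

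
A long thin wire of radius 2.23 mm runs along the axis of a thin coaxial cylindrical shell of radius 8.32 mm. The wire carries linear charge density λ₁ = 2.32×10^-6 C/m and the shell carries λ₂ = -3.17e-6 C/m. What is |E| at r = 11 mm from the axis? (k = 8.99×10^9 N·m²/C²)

E ≈ 1.39×10^6 N/C

Coaxial Gaussian cylinder, radius r = 11 mm, length L (r > 8.32 mm, enclosing both).
λ_enc = λ₁ + λ₂ = (2.32×10^-6) + (-3.17e-6) = -8.50×10^-7 C/m.
Applying ∮E·dA = Q_enc/ε₀ with the end caps contributing no flux:
E = 2k|λ_enc|/r = 2(8.99×10^9)(8.50e-7)/(0.011) = 1.39e6 N/C.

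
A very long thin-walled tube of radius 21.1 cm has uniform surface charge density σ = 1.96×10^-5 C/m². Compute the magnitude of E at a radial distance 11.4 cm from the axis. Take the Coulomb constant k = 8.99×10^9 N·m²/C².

Choose a coaxial cylinder of radius r = 11.4 cm (arbitrary length L) as the Gaussian surface (r < 21.1 cm, inside the shell).
No charge is enclosed, so Gauss's law gives E·2πrL = 0 ⇒ E = 0.

E = 0 (no enclosed charge)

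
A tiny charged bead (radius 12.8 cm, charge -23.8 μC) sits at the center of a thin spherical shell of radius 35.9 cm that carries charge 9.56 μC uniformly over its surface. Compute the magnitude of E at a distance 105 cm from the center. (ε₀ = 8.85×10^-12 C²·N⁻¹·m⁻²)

By spherical symmetry E is radial; choose a Gaussian sphere of radius r = 105 cm (r > 35.9 cm, enclosing both).
Q_enc = (-23.8 μC) + (9.56 μC) = -1.424×10^-5 C.
By Gauss's law, ∮E·dA = E·4πr² = Q_enc/ε₀.
E = |Q_enc|/(4πε₀r²) = (1.424×10^-5)/(4π·8.85×10^-12·(1.05)²) = 1.16×10^5 N/C.

1.16×10^5 V/m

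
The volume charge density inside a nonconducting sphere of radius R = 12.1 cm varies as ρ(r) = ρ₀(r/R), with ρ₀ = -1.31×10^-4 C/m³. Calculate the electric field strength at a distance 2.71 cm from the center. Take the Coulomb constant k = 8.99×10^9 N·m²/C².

|E| = 2.25×10^4 N/C

By spherical symmetry E is radial; choose a Gaussian sphere of radius r = 2.71 cm (r < R).
Integrate the density: Q_enc = 4π ∫₀^r ρ₀(r'/R)^1 r'² dr' = 4πρ₀ r^4/(4·R) = -1.834×10^-9 C.
Applying ∮E·dA = Q_enc/ε₀ with Φ = E(4πr²):
E = k|Q_enc|/r² = (8.99×10^9)(1.834×10^-9)/(0.0271)² = 2.25×10^4 N/C.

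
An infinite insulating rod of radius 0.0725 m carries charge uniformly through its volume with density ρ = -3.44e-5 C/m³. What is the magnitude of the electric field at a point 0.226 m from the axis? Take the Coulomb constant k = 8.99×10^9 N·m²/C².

By cylindrical symmetry E is radial; use a coaxial Gaussian cylinder of radius 0.226 m and length L (r > 0.0725 m, full cross-section enclosed).
λ_enc = ρ·πR² = (-3.44×10^-5)π(0.0725)² = -5.68×10^-7 C/m.
Gauss's law: E·2πrL = λ_enc L/ε₀.
E = 2k|λ_enc|/r = 2(8.99×10^9)(5.68×10^-7)/(0.226) = 4.52e4 N/C.

|E| ≈ 4.52×10^4 N/C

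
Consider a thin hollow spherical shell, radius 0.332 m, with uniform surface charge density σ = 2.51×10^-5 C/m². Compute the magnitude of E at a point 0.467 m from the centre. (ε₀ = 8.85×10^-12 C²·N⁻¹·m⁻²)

|E| ≈ 1.43e6 V/m

Take a concentric spherical Gaussian surface of radius r = 0.467 m (r > 0.332 m).
The entire shell is enclosed: Q_enc = σ·4πR² = (2.51×10^-5)·4π·(0.332)² = 3.477e-5 C.
Gauss's law: E·4πr² = Q_enc/ε₀.
E = |Q_enc|/(4πε₀r²) = (3.477×10^-5)/(4π·8.85×10^-12·(0.467)²) = 1.43×10^6 N/C.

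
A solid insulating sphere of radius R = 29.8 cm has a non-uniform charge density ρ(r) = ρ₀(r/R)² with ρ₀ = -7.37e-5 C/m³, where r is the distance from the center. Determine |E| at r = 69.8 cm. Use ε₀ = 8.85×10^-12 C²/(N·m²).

Use a concentric Gaussian sphere at r = 69.8 cm (r > R, all charge enclosed).
Q_enc = 4π ∫₀^R ρ₀(r'/R)^2 r'² dr' = 4πρ₀R³/5 = -4.902×10^-6 C.
By Gauss's law, ∮E·dA = E·4πr² = Q_enc/ε₀.
E = |Q_enc|/(4πε₀r²) = (4.902×10^-6)/(4π·8.85×10^-12·(0.698)²) = 9.05e4 N/C.

E ≈ 9.05×10^4 V/m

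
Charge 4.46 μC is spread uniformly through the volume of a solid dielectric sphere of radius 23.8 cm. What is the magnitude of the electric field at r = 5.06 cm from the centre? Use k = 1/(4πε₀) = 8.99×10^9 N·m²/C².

Use a concentric Gaussian sphere at r = 5.06 cm (r < R).
For a uniform sphere the enclosed fraction is (r/R)³, so Q_enc = (4.46 μC)(0.0506/0.238)³ = 4.286×10^-8 C.
Gauss's law: E·4πr² = Q_enc/ε₀.
E = k|Q_enc|/r² = (8.99×10^9)(4.286×10^-8)/(0.0506)² = 1.50×10^5 N/C.

E = 1.50×10^5 V/m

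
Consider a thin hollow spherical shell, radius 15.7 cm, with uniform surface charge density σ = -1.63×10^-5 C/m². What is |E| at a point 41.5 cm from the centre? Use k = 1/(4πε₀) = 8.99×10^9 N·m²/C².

Take a concentric spherical Gaussian surface of radius r = 41.5 cm (r > 15.7 cm).
The entire shell is enclosed: Q_enc = σ·4πR² = (-1.63×10^-5)·4π·(0.157)² = -5.049×10^-6 C.
By Gauss's law, ∮E·dA = E·4πr² = Q_enc/ε₀.
E = k|Q_enc|/r² = (8.99×10^9)(5.049×10^-6)/(0.415)² = 2.64×10^5 N/C.

E = 2.64×10^5 N/C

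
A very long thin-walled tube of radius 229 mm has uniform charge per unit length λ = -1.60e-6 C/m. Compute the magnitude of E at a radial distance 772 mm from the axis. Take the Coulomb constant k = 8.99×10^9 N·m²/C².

By cylindrical symmetry E is radial; use a coaxial Gaussian cylinder of radius 772 mm and length L (r > 229 mm).
The full line charge is enclosed: λ_enc = -1.60×10^-6 C/m.
By Gauss's law (flux through the curved wall only), E·2πrL = λ_enc L/ε₀.
E = 2k|λ_enc|/r = 2(8.99×10^9)(1.60e-6)/(0.772) = 3.73×10^4 N/C.

|E| ≈ 3.73e4 V/m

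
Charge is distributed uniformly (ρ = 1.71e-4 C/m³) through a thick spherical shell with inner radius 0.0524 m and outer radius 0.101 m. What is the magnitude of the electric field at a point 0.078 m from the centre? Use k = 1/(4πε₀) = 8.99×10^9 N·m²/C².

3.50e5 V/m

Use a concentric Gaussian sphere at r = 0.078 m (within the shell material, 0.0524 m < r < 0.101 m).
Enclosed charge is the volume from a to r: Q_enc = (4π/3)ρ(r³ − a³) = 2.369e-7 C.
Applying ∮E·dA = Q_enc/ε₀ with Φ = E(4πr²):
E = k|Q_enc|/r² = (8.99×10^9)(2.369×10^-7)/(0.078)² = 3.50e5 N/C.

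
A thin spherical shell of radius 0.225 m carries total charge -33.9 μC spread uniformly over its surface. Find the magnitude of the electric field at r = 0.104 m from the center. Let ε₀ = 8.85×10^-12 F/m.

E = 0 (no enclosed charge)

Take a concentric spherical Gaussian surface of radius r = 0.104 m (inside the shell, r < 0.225 m).
All the charge is outside the Gaussian surface: Q_enc = 0, hence E = 0 everywhere inside the shell.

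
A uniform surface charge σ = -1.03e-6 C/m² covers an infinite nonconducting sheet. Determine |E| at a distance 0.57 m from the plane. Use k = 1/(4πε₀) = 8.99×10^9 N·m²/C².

|E| = 5.82×10^4 V/m

The symmetry is planar: E is normal to the sheet and the same magnitude on both sides. Take a pillbox straddling the sheet with end-cap area A.
Only the two end caps contribute flux: Φ = 2EA. With Q_enc = σA, Gauss's law gives E = |σ|/(2ε₀).
E = 2πk|σ| = 2π(8.99×10^9)(1.03e-6) = 5.82×10^4 N/C.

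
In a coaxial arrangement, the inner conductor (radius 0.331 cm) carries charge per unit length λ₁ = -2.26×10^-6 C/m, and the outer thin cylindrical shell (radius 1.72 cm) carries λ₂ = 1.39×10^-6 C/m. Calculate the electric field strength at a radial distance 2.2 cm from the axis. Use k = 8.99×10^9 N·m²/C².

Coaxial Gaussian cylinder, radius r = 2.2 cm, length L (r > 1.72 cm, enclosing both).
λ_enc = λ₁ + λ₂ = (-2.26×10^-6) + (1.39×10^-6) = -8.70×10^-7 C/m.
By Gauss's law (flux through the curved wall only), E·2πrL = λ_enc L/ε₀.
E = 2k|λ_enc|/r = 2(8.99×10^9)(8.70×10^-7)/(0.022) = 7.11e5 N/C.

|E| = 7.11e5 N/C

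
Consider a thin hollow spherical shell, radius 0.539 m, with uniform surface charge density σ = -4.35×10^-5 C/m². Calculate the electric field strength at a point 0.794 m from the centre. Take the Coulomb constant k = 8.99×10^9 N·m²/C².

E = 2.26×10^6 V/m

By spherical symmetry E is radial; choose a Gaussian sphere of radius r = 0.794 m (r > 0.539 m).
The entire shell is enclosed: Q_enc = σ·4πR² = (-4.35e-5)·4π·(0.539)² = -1.588e-4 C.
Since E is radial and uniform over the Gaussian sphere, Φ = E·4πr² = Q_enc/ε₀.
E = k|Q_enc|/r² = (8.99×10^9)(1.588×10^-4)/(0.794)² = 2.26×10^6 N/C.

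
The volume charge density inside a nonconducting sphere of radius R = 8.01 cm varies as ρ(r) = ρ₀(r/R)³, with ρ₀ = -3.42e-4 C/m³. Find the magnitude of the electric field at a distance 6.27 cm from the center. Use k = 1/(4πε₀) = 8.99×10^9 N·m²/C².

Use a concentric Gaussian sphere at r = 6.27 cm (r < R).
Integrate the density: Q_enc = 4π ∫₀^r ρ₀(r'/R)^3 r'² dr' = 4πρ₀ r^6/(6·R³) = -8.468e-8 C.
Since E is radial and uniform over the Gaussian sphere, Φ = E·4πr² = Q_enc/ε₀.
E = k|Q_enc|/r² = (8.99×10^9)(8.468e-8)/(0.0627)² = 1.94e5 N/C.

|E| ≈ 1.94×10^5 N/C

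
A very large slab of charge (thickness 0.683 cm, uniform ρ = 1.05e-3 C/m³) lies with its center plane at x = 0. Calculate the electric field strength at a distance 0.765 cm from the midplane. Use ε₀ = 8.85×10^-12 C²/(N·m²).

The point |x| = 0.765 cm lies outside the slab (half-thickness 0.003415 m). A symmetric pillbox spanning the full slab encloses Q_enc = ρ·d·A.
Flux = 2EA ⇒ E = |ρ|d/(2ε₀), independent of distance outside.
E = (1.05e-3)(0.00683)/(2·8.85×10^-12) = 4.05×10^5 N/C.

|E| = 4.05e5 V/m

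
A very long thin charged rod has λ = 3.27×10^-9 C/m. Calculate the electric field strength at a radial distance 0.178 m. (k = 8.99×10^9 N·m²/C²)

Coaxial Gaussian cylinder, radius r = 0.178 m, length L.
Q_enc = λL, so λ_enc = 3.27×10^-9 C/m.
By Gauss's law (flux through the curved wall only), E·2πrL = λ_enc L/ε₀.
E = 2k|λ_enc|/r = 2(8.99×10^9)(3.27×10^-9)/(0.178) = 330 N/C.

330 N/C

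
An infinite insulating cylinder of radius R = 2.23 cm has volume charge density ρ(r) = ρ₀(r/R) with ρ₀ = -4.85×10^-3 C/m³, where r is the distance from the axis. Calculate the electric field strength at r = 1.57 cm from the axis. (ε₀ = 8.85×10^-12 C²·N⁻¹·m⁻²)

Coaxial Gaussian cylinder, radius r = 1.57 cm, length L (r < R).
Integrating ρ over the cross-section to radius r: λ_enc = (2πρ₀/R) ∫₀^r r'^2 dr' = 2πρ₀ r^3/(3·R) = -1.763e-6 C/m.
Since E is radial and uniform over the curved surface, Φ = E·2πrL = Q_enc/ε₀ = λ_enc L/ε₀.
E = |λ_enc|/(2πε₀r) = (1.763×10^-6)/(2π·8.85×10^-12·0.0157) = 2.02e6 N/C.

E ≈ 2.02e6 N/C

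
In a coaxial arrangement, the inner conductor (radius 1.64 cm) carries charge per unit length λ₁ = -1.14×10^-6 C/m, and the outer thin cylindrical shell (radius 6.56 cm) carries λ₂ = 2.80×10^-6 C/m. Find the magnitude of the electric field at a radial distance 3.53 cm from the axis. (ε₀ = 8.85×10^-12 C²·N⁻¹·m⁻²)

E ≈ 5.81×10^5 V/m

Coaxial Gaussian cylinder, radius r = 3.53 cm, length L (between the conductors, 1.64 cm < r < 6.56 cm).
The shell at 6.56 cm lies outside the Gaussian surface, so λ_enc = λ₁ = -1.14×10^-6 C/m.
Since E is radial and uniform over the curved surface, Φ = E·2πrL = Q_enc/ε₀ = λ_enc L/ε₀.
E = |λ_enc|/(2πε₀r) = (1.14×10^-6)/(2π·8.85×10^-12·0.0353) = 5.81×10^5 N/C.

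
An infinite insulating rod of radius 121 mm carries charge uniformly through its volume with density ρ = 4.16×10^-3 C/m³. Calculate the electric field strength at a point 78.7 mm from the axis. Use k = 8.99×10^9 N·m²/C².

1.85e7 N/C

By cylindrical symmetry E is radial; use a coaxial Gaussian cylinder of radius 78.7 mm and length L (r < R).
Enclosed charge per unit length: λ_enc = ρ·πr² = (4.16×10^-3)π(0.0787)² = 8.095×10^-5 C/m.
Gauss's law: E·2πrL = λ_enc L/ε₀.
E = 2k|λ_enc|/r = 2(8.99×10^9)(8.095e-5)/(0.0787) = 1.85×10^7 N/C.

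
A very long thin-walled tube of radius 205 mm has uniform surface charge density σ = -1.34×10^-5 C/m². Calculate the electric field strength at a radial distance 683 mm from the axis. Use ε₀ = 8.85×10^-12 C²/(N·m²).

By cylindrical symmetry E is radial; use a coaxial Gaussian cylinder of radius 683 mm and length L (r > 205 mm).
The whole shell is enclosed: λ_enc = σ·2πR = (-1.34e-5)·2π·(0.205) = -1.726×10^-5 C/m.
By Gauss's law (flux through the curved wall only), E·2πrL = λ_enc L/ε₀.
E = |λ_enc|/(2πε₀r) = (1.726×10^-5)/(2π·8.85×10^-12·0.683) = 4.54×10^5 N/C.

4.54×10^5 V/m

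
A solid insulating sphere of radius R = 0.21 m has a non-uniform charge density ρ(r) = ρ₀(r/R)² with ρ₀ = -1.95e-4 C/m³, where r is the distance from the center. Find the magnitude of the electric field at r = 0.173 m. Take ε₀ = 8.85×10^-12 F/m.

Symmetry ⇒ E = E(r) r̂. Gaussian sphere of radius r = 0.173 m (r < R).
Integrate the density: Q_enc = 4π ∫₀^r ρ₀(r'/R)^2 r'² dr' = 4πρ₀ r^5/(5·R²) = -1.722e-6 C.
Applying ∮E·dA = Q_enc/ε₀ with Φ = E(4πr²):
E = |Q_enc|/(4πε₀r²) = (1.722×10^-6)/(4π·8.85×10^-12·(0.173)²) = 5.17e5 N/C.

5.17×10^5 N/C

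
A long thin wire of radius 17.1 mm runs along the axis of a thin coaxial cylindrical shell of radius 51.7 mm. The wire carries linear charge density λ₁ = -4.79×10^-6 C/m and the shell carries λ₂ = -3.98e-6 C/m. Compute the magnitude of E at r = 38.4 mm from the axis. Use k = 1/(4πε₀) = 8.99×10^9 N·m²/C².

E ≈ 2.24×10^6 N/C

Take a coaxial cylindrical Gaussian surface of radius r = 38.4 mm and length L (between the conductors, 17.1 mm < r < 51.7 mm).
The shell at 51.7 mm lies outside the Gaussian surface, so λ_enc = λ₁ = -4.79×10^-6 C/m.
By Gauss's law (flux through the curved wall only), E·2πrL = λ_enc L/ε₀.
E = 2k|λ_enc|/r = 2(8.99×10^9)(4.79×10^-6)/(0.0384) = 2.24×10^6 N/C.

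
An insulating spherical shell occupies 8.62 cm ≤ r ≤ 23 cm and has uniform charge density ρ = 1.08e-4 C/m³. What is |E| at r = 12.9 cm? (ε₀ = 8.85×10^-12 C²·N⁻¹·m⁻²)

Use a concentric Gaussian sphere at r = 12.9 cm (within the shell material, 8.62 cm < r < 23 cm).
Enclosed charge is the volume from a to r: Q_enc = (4π/3)ρ(r³ − a³) = 6.814×10^-7 C.
Since E is radial and uniform over the Gaussian sphere, Φ = E·4πr² = Q_enc/ε₀.
E = |Q_enc|/(4πε₀r²) = (6.814×10^-7)/(4π·8.85×10^-12·(0.129)²) = 3.68e5 N/C.

3.68×10^5 N/C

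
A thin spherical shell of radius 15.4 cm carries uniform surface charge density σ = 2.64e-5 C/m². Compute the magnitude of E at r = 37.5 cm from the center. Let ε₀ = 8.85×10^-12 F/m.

By spherical symmetry E is radial; choose a Gaussian sphere of radius r = 37.5 cm (r > 15.4 cm).
The entire shell is enclosed: Q_enc = σ·4πR² = (2.64×10^-5)·4π·(0.154)² = 7.868×10^-6 C.
Applying ∮E·dA = Q_enc/ε₀ with Φ = E(4πr²):
E = |Q_enc|/(4πε₀r²) = (7.868e-6)/(4π·8.85×10^-12·(0.375)²) = 5.03×10^5 N/C.

|E| = 5.03×10^5 N/C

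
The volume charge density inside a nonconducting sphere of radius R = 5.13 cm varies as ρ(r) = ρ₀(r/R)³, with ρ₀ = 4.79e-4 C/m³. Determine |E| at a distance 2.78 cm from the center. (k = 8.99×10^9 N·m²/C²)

By spherical symmetry E is radial; choose a Gaussian sphere of radius r = 2.78 cm (r < R).
Integrate the density: Q_enc = 4π ∫₀^r ρ₀(r'/R)^3 r'² dr' = 4πρ₀ r^6/(6·R³) = 3.43e-9 C.
Gauss's law: E·4πr² = Q_enc/ε₀.
E = k|Q_enc|/r² = (8.99×10^9)(3.43×10^-9)/(0.0278)² = 3.99×10^4 N/C.

3.99×10^4 N/C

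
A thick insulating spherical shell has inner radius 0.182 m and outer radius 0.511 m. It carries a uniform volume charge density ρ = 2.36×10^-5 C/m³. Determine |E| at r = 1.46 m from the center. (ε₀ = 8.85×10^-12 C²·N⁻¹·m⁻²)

Use a concentric Gaussian sphere at r = 1.46 m (r > 0.511 m, enclosing the whole shell).
Q_enc = ρ·(4π/3)(b³ − a³) = (2.36×10^-5)·(4π/3)·((0.511)³ − (0.182)³) = 1.259×10^-5 C.
Applying ∮E·dA = Q_enc/ε₀ with Φ = E(4πr²):
E = |Q_enc|/(4πε₀r²) = (1.259e-5)/(4π·8.85×10^-12·(1.46)²) = 5.31e4 N/C.

|E| = 5.31e4 N/C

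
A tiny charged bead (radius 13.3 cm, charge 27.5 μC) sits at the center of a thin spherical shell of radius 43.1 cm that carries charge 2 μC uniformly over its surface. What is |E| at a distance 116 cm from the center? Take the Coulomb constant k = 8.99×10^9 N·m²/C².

|E| ≈ 1.97e5 N/C

Use a concentric Gaussian sphere at r = 116 cm (r > 43.1 cm, enclosing both).
Q_enc = (27.5 μC) + (2 μC) = 2.95×10^-5 C.
By Gauss's law, ∮E·dA = E·4πr² = Q_enc/ε₀.
E = k|Q_enc|/r² = (8.99×10^9)(2.95×10^-5)/(1.16)² = 1.97e5 N/C.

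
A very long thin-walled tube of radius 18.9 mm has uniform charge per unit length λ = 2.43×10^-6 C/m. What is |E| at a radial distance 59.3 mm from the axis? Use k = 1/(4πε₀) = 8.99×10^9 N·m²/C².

E = 7.37e5 V/m

Coaxial Gaussian cylinder, radius r = 59.3 mm, length L (r > 18.9 mm).
The full line charge is enclosed: λ_enc = 2.43×10^-6 C/m.
By Gauss's law (flux through the curved wall only), E·2πrL = λ_enc L/ε₀.
E = 2k|λ_enc|/r = 2(8.99×10^9)(2.43×10^-6)/(0.0593) = 7.37e5 N/C.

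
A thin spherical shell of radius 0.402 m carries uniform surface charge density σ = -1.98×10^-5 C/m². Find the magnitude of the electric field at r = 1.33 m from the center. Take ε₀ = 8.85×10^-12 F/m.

Symmetry ⇒ E = E(r) r̂. Gaussian sphere of radius r = 1.33 m (r > 0.402 m).
The entire shell is enclosed: Q_enc = σ·4πR² = (-1.98e-5)·4π·(0.402)² = -4.021e-5 C.
Gauss's law: E·4πr² = Q_enc/ε₀.
E = |Q_enc|/(4πε₀r²) = (4.021×10^-5)/(4π·8.85×10^-12·(1.33)²) = 2.04×10^5 N/C.

|E| ≈ 2.04×10^5 N/C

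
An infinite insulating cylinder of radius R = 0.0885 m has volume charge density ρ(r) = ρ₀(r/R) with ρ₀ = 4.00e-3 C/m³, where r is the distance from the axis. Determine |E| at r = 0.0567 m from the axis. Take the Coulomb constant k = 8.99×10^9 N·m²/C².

By cylindrical symmetry E is radial; use a coaxial Gaussian cylinder of radius 0.0567 m and length L (r < R).
λ_enc = ∫₀^r ρ(r')·2πr' dr' = (2πρ₀/R)·r^3/3 = 1.726e-5 C/m.
Gauss's law: E·2πrL = λ_enc L/ε₀.
E = 2k|λ_enc|/r = 2(8.99×10^9)(1.726e-5)/(0.0567) = 5.47e6 N/C.

E ≈ 5.47e6 N/C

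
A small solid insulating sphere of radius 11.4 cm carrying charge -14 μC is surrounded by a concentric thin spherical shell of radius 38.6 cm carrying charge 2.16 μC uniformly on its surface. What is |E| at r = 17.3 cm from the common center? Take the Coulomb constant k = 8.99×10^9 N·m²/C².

Take a concentric spherical Gaussian surface of radius r = 17.3 cm (between the bodies, 11.4 cm < r < 38.6 cm).
The shell at 38.6 cm lies outside the Gaussian surface, so Q_enc = -14 μC = -1.40e-5 C.
Gauss's law: E·4πr² = Q_enc/ε₀.
E = k|Q_enc|/r² = (8.99×10^9)(1.40×10^-5)/(0.173)² = 4.21×10^6 N/C.

E ≈ 4.21e6 V/m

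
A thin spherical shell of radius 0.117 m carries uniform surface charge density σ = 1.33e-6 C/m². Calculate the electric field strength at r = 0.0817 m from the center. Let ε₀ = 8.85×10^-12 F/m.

Use a concentric Gaussian sphere at r = 0.0817 m (inside the shell, r < 0.117 m).
All the charge is outside the Gaussian surface: Q_enc = 0, hence E = 0 everywhere inside the shell.

E = 0 (no enclosed charge)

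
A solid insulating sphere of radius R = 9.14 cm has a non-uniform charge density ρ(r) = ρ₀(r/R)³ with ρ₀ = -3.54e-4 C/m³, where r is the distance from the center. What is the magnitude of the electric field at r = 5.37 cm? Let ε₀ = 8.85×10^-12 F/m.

E ≈ 7.26×10^4 N/C

Take a concentric spherical Gaussian surface of radius r = 5.37 cm (r < R).
Integrate the density: Q_enc = 4π ∫₀^r ρ₀(r'/R)^3 r'² dr' = 4πρ₀ r^6/(6·R³) = -2.328e-8 C.
By Gauss's law, ∮E·dA = E·4πr² = Q_enc/ε₀.
E = |Q_enc|/(4πε₀r²) = (2.328×10^-8)/(4π·8.85×10^-12·(0.0537)²) = 7.26×10^4 N/C.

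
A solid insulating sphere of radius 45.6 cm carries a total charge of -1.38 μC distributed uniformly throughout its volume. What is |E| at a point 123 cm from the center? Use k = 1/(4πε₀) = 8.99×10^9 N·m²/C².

E ≈ 8.20×10^3 V/m

By spherical symmetry E is radial; choose a Gaussian sphere of radius r = 123 cm (r > R, so the entire charge is enclosed).
Q_enc = -1.38 μC = -1.38×10^-6 C.
Since E is radial and uniform over the Gaussian sphere, Φ = E·4πr² = Q_enc/ε₀.
E = k|Q_enc|/r² = (8.99×10^9)(1.38e-6)/(1.23)² = 8.20e3 N/C.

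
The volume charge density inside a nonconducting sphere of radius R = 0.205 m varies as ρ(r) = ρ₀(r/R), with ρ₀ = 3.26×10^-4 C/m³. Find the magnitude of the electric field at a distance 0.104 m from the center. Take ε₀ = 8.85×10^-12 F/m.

Symmetry ⇒ E = E(r) r̂. Gaussian sphere of radius r = 0.104 m (r < R).
Integrate the density: Q_enc = 4π ∫₀^r ρ₀(r'/R)^1 r'² dr' = 4πρ₀ r^4/(4·R) = 5.844e-7 C.
Applying ∮E·dA = Q_enc/ε₀ with Φ = E(4πr²):
E = |Q_enc|/(4πε₀r²) = (5.844×10^-7)/(4π·8.85×10^-12·(0.104)²) = 4.86e5 N/C.

|E| = 4.86×10^5 V/m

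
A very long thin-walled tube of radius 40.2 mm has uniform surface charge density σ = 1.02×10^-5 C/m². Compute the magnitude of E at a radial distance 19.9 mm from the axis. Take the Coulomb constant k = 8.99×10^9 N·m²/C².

Choose a coaxial cylinder of radius r = 19.9 mm (arbitrary length L) as the Gaussian surface (r < 40.2 mm, inside the shell).
All the surface charge lies outside this cylinder: Q_enc = 0, hence E = 0.

E = 0 (no enclosed charge)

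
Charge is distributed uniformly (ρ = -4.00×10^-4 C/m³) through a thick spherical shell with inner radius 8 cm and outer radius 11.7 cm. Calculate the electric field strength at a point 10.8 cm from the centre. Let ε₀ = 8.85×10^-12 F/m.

By spherical symmetry E is radial; choose a Gaussian sphere of radius r = 10.8 cm (within the shell material, 8 cm < r < 11.7 cm).
Only the shell between 8 cm and r is enclosed: Q_enc = ρ·(4π/3)(r³ − a³) = (-4.00×10^-4)·(4π/3)·((0.108)³ − (0.08)³) = -1.253×10^-6 C.
Since E is radial and uniform over the Gaussian sphere, Φ = E·4πr² = Q_enc/ε₀.
E = |Q_enc|/(4πε₀r²) = (1.253×10^-6)/(4π·8.85×10^-12·(0.108)²) = 9.66×10^5 N/C.

9.66×10^5 V/m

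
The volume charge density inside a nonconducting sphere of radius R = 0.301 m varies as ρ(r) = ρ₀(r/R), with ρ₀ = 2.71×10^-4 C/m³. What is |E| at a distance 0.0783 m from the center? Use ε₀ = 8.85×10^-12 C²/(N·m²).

Use a concentric Gaussian sphere at r = 0.0783 m (r < R).
Q_enc = ∫₀^r ρ(r')·4πr'² dr' = (4πρ₀/R) ∫₀^r r'^3 dr' = 4πρ₀ r^4/(4·R) = 1.063×10^-7 C.
Gauss's law: E·4πr² = Q_enc/ε₀.
E = |Q_enc|/(4πε₀r²) = (1.063×10^-7)/(4π·8.85×10^-12·(0.0783)²) = 1.56×10^5 N/C.

E = 1.56×10^5 V/m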